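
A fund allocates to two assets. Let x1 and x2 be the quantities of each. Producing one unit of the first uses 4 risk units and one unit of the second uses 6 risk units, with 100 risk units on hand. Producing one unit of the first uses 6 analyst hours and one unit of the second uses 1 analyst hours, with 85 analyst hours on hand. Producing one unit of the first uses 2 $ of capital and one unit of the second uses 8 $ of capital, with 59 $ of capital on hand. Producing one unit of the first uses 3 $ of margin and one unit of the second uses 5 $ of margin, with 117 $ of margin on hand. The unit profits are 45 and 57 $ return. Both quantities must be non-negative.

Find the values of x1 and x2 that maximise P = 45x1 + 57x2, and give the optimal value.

Feasible corners and P = 45x1 + 57x2:
  (0, 0) → P = 0
  (0, 59/8) → P = 3363/8
  (85/6, 0) → P = 1275/2
  (27/2, 4) → P = 1671/2

x1 = 27/2, x2 = 4, maximum P = 1671/2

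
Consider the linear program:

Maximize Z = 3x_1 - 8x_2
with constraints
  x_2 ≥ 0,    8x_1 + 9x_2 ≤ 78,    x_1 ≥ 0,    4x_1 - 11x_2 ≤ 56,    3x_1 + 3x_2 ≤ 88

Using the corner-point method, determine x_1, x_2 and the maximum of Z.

x_1 = 39/4, x_2 = 0, maximum Z = 117/4

Vertices and Z = 3x_1 - 8x_2:
  (39/4, 0) → Z = 117/4
  (0, 0) → Z = 0
  (0, 26/3) → Z = -208/3

At the optimal vertex, x_2 = 0 and 8x_1 + 9x_2 = 78.
Solving simultaneously gives x_1 = 39/4, x_2 = 0.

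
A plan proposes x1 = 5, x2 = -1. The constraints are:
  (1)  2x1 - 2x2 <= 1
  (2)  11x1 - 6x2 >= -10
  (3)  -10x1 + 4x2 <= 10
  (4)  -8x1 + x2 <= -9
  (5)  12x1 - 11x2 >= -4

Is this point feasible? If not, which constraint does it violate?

Constraint (1): 2x1 - 2x2 = 12, which is not ≤ 1. All other constraints are satisfied.

not feasible — violates (1)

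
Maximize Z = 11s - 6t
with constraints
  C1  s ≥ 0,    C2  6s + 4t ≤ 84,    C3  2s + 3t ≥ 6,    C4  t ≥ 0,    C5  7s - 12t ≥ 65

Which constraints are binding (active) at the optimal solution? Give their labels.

Extreme points and Z = 11s - 6t:
  (14, 0) → Z = 154
  (317/25, 99/50) → Z = 638/5
  (65/7, 0) → Z = 715/7

The maximum is at (14, 0). Substituting into each constraint, equality holds for C2 and C4; the remaining constraints have slack.

C2 and C4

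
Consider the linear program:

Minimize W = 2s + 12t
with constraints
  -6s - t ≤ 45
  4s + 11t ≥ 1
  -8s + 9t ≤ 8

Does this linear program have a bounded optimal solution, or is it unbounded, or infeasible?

unbounded

From the feasible point (-79/124, 10/31), moving in the direction (11, -4) keeps every constraint satisfied while W decreases without bound.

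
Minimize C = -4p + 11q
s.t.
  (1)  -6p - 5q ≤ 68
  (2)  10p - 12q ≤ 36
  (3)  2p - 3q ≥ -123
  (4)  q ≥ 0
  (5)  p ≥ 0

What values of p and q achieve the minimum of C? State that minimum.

Extreme points and C = -4p + 11q:
  (264, 217) → C = 1331
  (18/5, 0) → C = -72/5
  (0, 41) → C = 451
  (0, 0) → C = 0

p = 18/5, q = 0, minimum C = -72/5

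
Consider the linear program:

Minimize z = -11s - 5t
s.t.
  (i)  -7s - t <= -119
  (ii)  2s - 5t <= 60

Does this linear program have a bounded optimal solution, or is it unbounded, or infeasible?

unbounded

From the feasible point (655/37, -182/37), moving in the direction (-1, 7) keeps every constraint satisfied while z decreases without bound.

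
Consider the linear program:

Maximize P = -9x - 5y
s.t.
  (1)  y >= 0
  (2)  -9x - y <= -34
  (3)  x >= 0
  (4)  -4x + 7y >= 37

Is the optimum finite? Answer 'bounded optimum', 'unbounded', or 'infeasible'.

Vertices and P = -9x - 5y:
  (0, 34) → P = -170
  (3, 7) → P = -62
The feasible region has finitely many vertices and no improving ray; the maximum is -62 at (3, 7).

bounded optimum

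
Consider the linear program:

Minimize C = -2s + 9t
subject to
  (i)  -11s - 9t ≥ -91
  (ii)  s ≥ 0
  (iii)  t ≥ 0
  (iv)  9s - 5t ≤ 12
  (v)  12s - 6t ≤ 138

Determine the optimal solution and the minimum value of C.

s = 4/3, t = 0, minimum C = -8/3

At the optimal vertex, t = 0 and 9s - 5t = 12.
Solving simultaneously gives s = 4/3, t = 0.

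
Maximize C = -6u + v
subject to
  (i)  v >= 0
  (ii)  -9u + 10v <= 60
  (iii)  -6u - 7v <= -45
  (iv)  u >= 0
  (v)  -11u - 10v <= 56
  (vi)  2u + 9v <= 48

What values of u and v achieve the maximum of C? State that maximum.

Feasible corners and C = -6u + v:
  (15/2, 0) → C = -45
  (24, 0) → C = -144
  (69/40, 99/20) → C = -27/5

The optimum lies where -6u - 7v = -45 and 2u + 9v = 48.
Solving simultaneously gives u = 69/40, v = 99/20.

u = 69/40, v = 99/20, maximum C = -27/5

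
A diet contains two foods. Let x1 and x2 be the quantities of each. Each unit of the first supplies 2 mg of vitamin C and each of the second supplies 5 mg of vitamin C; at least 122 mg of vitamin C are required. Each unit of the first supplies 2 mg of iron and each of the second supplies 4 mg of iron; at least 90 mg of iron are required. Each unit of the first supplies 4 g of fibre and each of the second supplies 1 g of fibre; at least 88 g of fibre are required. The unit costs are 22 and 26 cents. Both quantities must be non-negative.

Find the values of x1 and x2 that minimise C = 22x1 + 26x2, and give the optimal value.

x1 = 53/3, x2 = 52/3, minimum C = 2518/3

The feasible region is unbounded (it extends along (0, 1), (1, 0)), but C strictly increases along every unbounded feasible direction, so there is no improving ray and the minimum is attained at a vertex.

The optimum lies where 2x1 + 5x2 = 122 and 4x1 + x2 = 88.
Solving simultaneously gives x1 = 53/3, x2 = 52/3.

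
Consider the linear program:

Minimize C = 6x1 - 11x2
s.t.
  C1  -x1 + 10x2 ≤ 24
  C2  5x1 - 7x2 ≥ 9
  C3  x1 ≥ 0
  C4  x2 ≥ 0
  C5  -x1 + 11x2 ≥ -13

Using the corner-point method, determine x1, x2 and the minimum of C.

Corner points and C = 6x1 - 11x2:
  (6, 3) → C = 3
  (9/5, 0) → C = 54/5
  (13, 0) → C = 78
The feasible region is unbounded (it extends along (11, 1), (10, 1)), but C strictly increases along every unbounded feasible direction, so there is no improving ray and the minimum is attained at a vertex.

x1 = 6, x2 = 3, minimum C = 3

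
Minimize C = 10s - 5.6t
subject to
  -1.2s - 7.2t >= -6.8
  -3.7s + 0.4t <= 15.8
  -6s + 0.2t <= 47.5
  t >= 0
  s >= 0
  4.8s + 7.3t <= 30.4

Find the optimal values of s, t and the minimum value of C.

s = 0, t = 17/18, minimum C = -238/45

Corner points and C = 10s - 5.6t:
  (17/3, 0) → C = 170/3
  (0, 17/18) → C = -238/45
  (0, 0) → C = 0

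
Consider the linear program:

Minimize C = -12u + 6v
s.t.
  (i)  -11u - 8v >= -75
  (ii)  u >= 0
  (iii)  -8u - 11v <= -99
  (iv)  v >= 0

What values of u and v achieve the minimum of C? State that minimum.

Corner points and C = -12u + 6v:
  (0, 75/8) → C = 225/4
  (11/19, 163/19) → C = 846/19
  (0, 9) → C = 54

At the optimal vertex, -11u - 8v = -75 and -8u - 11v = -99.
Solving simultaneously gives u = 11/19, v = 163/19.

u = 11/19, v = 163/19, minimum C = 846/19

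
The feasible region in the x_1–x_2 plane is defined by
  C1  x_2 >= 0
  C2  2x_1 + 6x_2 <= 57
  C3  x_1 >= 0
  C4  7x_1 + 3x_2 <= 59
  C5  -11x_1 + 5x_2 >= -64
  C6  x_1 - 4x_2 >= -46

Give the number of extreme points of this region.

Pairwise boundary intersections that survive every other constraint:
  (0, 0)
  (64/11, 0)
  (0, 19/2)
  (61/12, 281/36)
  (487/68, 201/68)

5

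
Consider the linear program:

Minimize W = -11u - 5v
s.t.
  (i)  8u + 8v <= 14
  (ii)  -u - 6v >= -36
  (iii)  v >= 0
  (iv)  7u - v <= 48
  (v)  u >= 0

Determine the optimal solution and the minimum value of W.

u = 7/4, v = 0, minimum W = -77/4

Feasible corners and W = -11u - 5v:
  (7/4, 0) → W = -77/4
  (0, 7/4) → W = -35/4
  (0, 0) → W = 0

At the optimal vertex, 8u + 8v = 14 and v = 0.
Solving simultaneously gives u = 7/4, v = 0.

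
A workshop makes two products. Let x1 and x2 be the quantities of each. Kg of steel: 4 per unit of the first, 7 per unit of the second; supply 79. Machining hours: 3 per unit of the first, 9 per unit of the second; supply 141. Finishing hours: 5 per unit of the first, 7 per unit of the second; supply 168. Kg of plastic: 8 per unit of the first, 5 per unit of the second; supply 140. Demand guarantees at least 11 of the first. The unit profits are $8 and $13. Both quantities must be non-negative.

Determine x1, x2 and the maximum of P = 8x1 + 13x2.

Vertices and P = 8x1 + 13x2:
  (35/2, 0) → P = 140
  (11, 0) → P = 88
  (65/4, 2) → P = 156
  (11, 5) → P = 153

x1 = 65/4, x2 = 2, maximum P = 156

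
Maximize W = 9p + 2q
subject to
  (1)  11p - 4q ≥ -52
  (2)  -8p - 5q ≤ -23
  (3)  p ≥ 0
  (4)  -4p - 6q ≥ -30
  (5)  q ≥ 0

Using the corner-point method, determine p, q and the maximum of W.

p = 15/2, q = 0, maximum W = 135/2

The binding constraints are -4p - 6q = -30 and q = 0.
Solving simultaneously gives p = 15/2, q = 0.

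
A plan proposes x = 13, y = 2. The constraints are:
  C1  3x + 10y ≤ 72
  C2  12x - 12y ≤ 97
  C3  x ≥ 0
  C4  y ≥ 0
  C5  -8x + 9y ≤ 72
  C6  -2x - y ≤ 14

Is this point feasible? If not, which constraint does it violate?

Constraint C2: 12x - 12y = 132, which is not ≤ 97. All other constraints are satisfied.

not feasible — violates C2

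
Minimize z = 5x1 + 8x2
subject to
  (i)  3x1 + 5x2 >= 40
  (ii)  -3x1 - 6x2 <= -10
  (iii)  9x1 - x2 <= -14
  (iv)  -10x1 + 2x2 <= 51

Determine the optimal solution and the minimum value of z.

x1 = -25/8, x2 = 79/8, minimum z = 507/8

Corner points and z = 5x1 + 8x2:
  (-5/8, 67/8) → z = 511/8
  (-25/8, 79/8) → z = 507/8
  (23/8, 319/8) → z = 2667/8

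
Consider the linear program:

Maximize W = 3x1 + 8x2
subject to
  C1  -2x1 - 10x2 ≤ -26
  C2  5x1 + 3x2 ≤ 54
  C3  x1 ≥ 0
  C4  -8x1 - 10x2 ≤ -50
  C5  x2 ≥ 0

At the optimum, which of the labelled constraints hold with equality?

Vertices and W = 3x1 + 8x2:
  (21/2, 1/2) → W = 71/2
  (4, 9/5) → W = 132/5
  (0, 18) → W = 144
  (0, 5) → W = 40

The maximum is at (0, 18). Substituting into each constraint, equality holds for C2 and C3; the remaining constraints have slack.

C2 and C3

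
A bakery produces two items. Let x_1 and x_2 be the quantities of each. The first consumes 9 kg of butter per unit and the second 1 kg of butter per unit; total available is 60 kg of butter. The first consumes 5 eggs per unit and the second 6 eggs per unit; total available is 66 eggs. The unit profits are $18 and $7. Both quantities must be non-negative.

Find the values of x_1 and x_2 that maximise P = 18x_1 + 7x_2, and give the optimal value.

x_1 = 6, x_2 = 6, maximum P = 150

Extreme points and P = 18x_1 + 7x_2:
  (0, 0) → P = 0
  (0, 11) → P = 77
  (20/3, 0) → P = 120
  (6, 6) → P = 150

The optimum lies where 9x_1 + x_2 = 60 and 5x_1 + 6x_2 = 66.
Solving simultaneously gives x_1 = 6, x_2 = 6.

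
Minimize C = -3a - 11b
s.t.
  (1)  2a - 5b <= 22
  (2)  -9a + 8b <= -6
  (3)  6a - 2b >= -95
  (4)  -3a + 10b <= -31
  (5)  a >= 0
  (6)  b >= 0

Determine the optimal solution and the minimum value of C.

a = 13, b = 4/5, minimum C = -239/5

Vertices and C = -3a - 11b:
  (13, 4/5) → C = -239/5
  (11, 0) → C = -33
  (31/3, 0) → C = -31

At the optimal vertex, 2a - 5b = 22 and -3a + 10b = -31.
Solving simultaneously gives a = 13, b = 4/5.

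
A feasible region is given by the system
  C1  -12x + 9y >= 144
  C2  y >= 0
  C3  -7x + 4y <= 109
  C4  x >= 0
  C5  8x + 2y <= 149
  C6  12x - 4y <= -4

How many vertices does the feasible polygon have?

5

Pairwise boundary intersections that survive every other constraint:
  (0, 16)
  (9, 28)
  (0, 109/4)
  (189/23, 1915/46)
  (21/2, 65/2)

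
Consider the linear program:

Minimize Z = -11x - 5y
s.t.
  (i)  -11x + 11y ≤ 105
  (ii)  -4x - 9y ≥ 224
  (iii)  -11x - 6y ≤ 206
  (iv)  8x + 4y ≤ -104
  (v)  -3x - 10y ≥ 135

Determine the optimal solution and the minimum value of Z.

x = 50, y = -126, minimum Z = 80

Corner points and Z = -11x - 5y:
  (-34/5, -328/15) → Z = 2762/15
  (-5/7, -172/7) → Z = 915/7
  (50, -126) → Z = 80

The binding constraints are -11x - 6y = 206 and 8x + 4y = -104.
Solving simultaneously gives x = 50, y = -126.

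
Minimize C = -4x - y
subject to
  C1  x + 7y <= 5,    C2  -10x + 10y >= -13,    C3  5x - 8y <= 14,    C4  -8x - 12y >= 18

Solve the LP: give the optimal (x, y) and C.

Corner points and C = -4x - y:
  (-93/22, 29/22) → C = 343/22
  (-6/5, -5/2) → C = 73/10
  (-3/25, -71/50) → C = 19/10
The feasible region is unbounded (it extends along (-7, 1), (-8, -5)), but C strictly increases along every unbounded feasible direction, so there is no improving ray and the minimum is attained at a vertex.

At the optimal vertex, -10x + 10y = -13 and -8x - 12y = 18.
Solving simultaneously gives x = -3/25, y = -71/50.

x = -3/25, y = -71/50, minimum C = 19/10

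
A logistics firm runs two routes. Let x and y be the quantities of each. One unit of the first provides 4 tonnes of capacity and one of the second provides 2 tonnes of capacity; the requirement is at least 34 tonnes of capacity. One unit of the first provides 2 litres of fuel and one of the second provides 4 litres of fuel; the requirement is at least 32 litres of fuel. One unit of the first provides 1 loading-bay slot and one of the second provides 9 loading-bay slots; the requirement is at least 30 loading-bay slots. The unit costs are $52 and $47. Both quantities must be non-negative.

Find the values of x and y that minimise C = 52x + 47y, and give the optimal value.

Feasible corners and C = 52x + 47y:
  (0, 17) → C = 799
  (30, 0) → C = 1560
  (6, 5) → C = 547
  (12, 2) → C = 718
The feasible region is unbounded (it extends along (0, 1), (1, 0)), but C strictly increases along every unbounded feasible direction, so there is no improving ray and the minimum is attained at a vertex.

The optimum lies where 4x + 2y = 34 and 2x + 4y = 32.
Solving simultaneously gives x = 6, y = 5.

x = 6, y = 5, minimum C = 547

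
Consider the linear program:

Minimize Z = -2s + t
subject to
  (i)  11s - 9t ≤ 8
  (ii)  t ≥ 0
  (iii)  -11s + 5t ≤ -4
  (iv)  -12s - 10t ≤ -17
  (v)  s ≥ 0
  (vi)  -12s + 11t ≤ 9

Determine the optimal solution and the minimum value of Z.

s = 13, t = 15, minimum Z = -11

Feasible corners and Z = -2s + t:
  (233/218, 91/218) → Z = -375/218
  (13, 15) → Z = -11
  (25/34, 139/170) → Z = -111/170
  (89/61, 147/61) → Z = -31/61

At the optimal vertex, 11s - 9t = 8 and -12s + 11t = 9.
Solving simultaneously gives s = 13, t = 15.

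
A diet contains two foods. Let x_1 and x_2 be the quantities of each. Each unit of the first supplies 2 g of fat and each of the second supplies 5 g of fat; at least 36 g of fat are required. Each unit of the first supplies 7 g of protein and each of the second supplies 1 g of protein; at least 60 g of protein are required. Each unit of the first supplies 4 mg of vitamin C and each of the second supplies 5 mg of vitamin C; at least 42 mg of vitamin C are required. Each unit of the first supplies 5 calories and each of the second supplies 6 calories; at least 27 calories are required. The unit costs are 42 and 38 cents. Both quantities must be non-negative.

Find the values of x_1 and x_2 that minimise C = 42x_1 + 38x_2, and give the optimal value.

Corner points and C = 42x_1 + 38x_2:
  (0, 60) → C = 2280
  (18, 0) → C = 756
  (8, 4) → C = 488
The feasible region is unbounded (it extends along (0, 1), (1, 0)), but C strictly increases along every unbounded feasible direction, so there is no improving ray and the minimum is attained at a vertex.

x_1 = 8, x_2 = 4, minimum C = 488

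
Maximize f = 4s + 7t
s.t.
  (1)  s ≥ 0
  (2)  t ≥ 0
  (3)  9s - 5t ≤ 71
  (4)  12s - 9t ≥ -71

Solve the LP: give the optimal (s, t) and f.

s = 142/3, t = 71, maximum f = 2059/3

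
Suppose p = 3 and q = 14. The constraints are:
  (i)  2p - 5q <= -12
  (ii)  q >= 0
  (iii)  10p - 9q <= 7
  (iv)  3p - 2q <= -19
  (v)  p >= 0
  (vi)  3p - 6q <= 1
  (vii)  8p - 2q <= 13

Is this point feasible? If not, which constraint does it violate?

(i): -64 ≤ -12 ✓
(ii): 14 ≥ 0 ✓
(iii): -96 ≤ 7 ✓
(iv): -19 ≤ -19 ✓
(v): 3 ≥ 0 ✓
(vi): -75 ≤ 1 ✓
(vii): -4 ≤ 13 ✓

feasible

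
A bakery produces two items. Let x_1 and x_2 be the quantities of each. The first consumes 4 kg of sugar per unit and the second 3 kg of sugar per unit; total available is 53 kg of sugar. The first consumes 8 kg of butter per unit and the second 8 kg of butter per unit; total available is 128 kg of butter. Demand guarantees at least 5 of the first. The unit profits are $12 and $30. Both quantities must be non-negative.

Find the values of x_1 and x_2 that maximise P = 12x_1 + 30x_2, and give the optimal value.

x_1 = 5, x_2 = 11, maximum P = 390

Corner points and P = 12x_1 + 30x_2:
  (53/4, 0) → P = 159
  (5, 0) → P = 60
  (5, 11) → P = 390

At the optimal vertex, 4x_1 + 3x_2 = 53 and 8x_1 + 8x_2 = 128.
Solving simultaneously gives x_1 = 5, x_2 = 11.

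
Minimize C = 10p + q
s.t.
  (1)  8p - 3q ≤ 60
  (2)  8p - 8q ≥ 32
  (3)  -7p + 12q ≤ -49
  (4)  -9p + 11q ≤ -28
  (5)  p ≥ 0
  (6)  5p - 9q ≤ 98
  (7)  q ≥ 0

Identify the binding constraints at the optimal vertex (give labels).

(3) and (7)

Vertices and C = 10p + q:
  (191/25, 28/75) → C = 5758/75
  (15/2, 0) → C = 75
  (7, 0) → C = 70

The minimum is at (7, 0). Substituting into each constraint, equality holds for (3) and (7); the remaining constraints have slack.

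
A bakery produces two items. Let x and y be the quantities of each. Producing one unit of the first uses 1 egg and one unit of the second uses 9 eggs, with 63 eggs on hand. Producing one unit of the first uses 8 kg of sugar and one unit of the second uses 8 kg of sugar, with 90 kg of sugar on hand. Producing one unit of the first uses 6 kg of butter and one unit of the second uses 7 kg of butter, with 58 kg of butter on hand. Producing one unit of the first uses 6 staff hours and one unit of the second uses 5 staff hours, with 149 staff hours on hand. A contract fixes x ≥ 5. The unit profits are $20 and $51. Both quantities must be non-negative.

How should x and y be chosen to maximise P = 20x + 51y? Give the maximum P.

Extreme points and P = 20x + 51y:
  (29/3, 0) → P = 580/3
  (5, 0) → P = 100
  (5, 4) → P = 304

At the optimal vertex, 6x + 7y = 58 and x = 5.
Solving simultaneously gives x = 5, y = 4.

x = 5, y = 4, maximum P = 304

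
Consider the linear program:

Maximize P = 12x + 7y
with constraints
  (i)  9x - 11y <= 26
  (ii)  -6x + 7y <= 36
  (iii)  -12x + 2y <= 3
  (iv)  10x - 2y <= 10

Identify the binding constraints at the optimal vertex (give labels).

(ii) and (iv)

Extreme points and P = 12x + 7y:
  (-85/114, -113/38) → P = -1131/38
  (29/46, -85/46) → P = -247/46
  (17/24, 23/4) → P = 195/4
  (71/29, 210/29) → P = 2322/29

The maximum is at (71/29, 210/29). Substituting into each constraint, equality holds for (ii) and (iv); the remaining constraints have slack.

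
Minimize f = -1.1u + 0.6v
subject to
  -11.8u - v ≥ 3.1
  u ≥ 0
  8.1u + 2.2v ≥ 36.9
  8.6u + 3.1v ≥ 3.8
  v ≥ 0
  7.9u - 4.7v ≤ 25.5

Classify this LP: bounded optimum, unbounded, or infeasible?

The boundaries -11.8u - v = 3.1 and 8.1u + 2.2v = 36.9 meet at (-2186/893, 46053/1786), but that point violates u ≥ 0. Every candidate vertex is excluded by some other constraint, so the feasible region is empty.

infeasible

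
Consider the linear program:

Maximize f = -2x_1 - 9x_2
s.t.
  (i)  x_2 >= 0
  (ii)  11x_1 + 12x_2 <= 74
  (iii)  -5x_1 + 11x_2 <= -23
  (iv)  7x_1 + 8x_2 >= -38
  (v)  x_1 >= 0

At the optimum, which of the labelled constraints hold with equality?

Extreme points and f = -2x_1 - 9x_2:
  (74/11, 0) → f = -148/11
  (23/5, 0) → f = -46/5
  (1090/181, 117/181) → f = -3233/181

The maximum is at (23/5, 0). Substituting into each constraint, equality holds for (i) and (iii); the remaining constraints have slack.

(i) and (iii)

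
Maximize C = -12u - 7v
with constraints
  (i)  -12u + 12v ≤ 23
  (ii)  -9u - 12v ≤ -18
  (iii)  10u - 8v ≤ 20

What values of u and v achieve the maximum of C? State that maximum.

Feasible corners and C = -12u - 7v:
  (-5/21, 47/28) → C = -249/28
  (53/3, 235/12) → C = -4189/12
  (2, 0) → C = -24

u = -5/21, v = 47/28, maximum C = -249/28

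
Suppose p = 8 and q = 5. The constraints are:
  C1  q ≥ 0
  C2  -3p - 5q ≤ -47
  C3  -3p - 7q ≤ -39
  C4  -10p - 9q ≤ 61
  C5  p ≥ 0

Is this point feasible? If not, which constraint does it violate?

C1: 5 ≥ 0 ✓
C2: -49 ≤ -47 ✓
C3: -59 ≤ -39 ✓
C4: -125 ≤ 61 ✓
C5: 8 ≥ 0 ✓

feasible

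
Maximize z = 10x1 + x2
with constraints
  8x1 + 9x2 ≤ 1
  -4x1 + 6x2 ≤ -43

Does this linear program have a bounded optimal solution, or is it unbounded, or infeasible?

unbounded

From the feasible point (131/28, -85/21), moving in the direction (9, -8) keeps every constraint satisfied while z increases without bound.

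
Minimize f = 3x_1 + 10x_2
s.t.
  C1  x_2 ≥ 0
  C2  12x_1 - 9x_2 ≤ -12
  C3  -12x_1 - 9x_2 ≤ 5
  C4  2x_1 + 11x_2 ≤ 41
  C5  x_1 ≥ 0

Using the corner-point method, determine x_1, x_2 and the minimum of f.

x_1 = 0, x_2 = 4/3, minimum f = 40/3

Vertices and f = 3x_1 + 10x_2:
  (79/50, 86/25) → f = 1957/50
  (0, 4/3) → f = 40/3
  (0, 41/11) → f = 410/11

The optimum lies where 12x_1 - 9x_2 = -12 and x_1 = 0.
Solving simultaneously gives x_1 = 0, x_2 = 4/3.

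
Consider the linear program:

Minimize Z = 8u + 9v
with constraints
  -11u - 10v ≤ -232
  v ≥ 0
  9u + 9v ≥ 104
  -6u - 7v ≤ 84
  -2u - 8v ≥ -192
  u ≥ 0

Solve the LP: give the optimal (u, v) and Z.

u = 232/11, v = 0, minimum Z = 1856/11

At the optimal vertex, -11u - 10v = -232 and v = 0.
Solving simultaneously gives u = 232/11, v = 0.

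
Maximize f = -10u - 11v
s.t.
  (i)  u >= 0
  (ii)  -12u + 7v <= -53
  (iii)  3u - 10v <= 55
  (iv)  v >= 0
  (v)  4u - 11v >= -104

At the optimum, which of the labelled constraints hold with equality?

Feasible corners and f = -10u - 11v:
  (53/12, 0) → f = -265/6
  (1311/104, 365/26) → f = -14585/52
  (55/3, 0) → f = -550/3
The feasible region is unbounded (it extends along (10, 3), (11, 4)), but f strictly decreases along every unbounded feasible direction, so there is no improving ray and the maximum is attained at a vertex.

The maximum is at (53/12, 0). Substituting into each constraint, equality holds for (ii) and (iv); the remaining constraints have slack.

(ii) and (iv)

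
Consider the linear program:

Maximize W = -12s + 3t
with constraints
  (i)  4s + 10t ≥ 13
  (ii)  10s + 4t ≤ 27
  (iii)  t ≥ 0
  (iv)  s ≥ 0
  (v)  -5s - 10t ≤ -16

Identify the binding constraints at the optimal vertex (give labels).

Vertices and W = -12s + 3t:
  (0, 27/4) → W = 81/4
  (103/40, 5/16) → W = -2397/80
  (0, 8/5) → W = 24/5

The maximum is at (0, 27/4). Substituting into each constraint, equality holds for (ii) and (iv); the remaining constraints have slack.

(ii) and (iv)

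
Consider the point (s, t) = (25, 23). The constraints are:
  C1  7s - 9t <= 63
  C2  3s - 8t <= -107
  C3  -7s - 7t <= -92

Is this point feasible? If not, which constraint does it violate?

feasible

C1: -32 ≤ 63 ✓
C2: -109 ≤ -107 ✓
C3: -336 ≤ -92 ✓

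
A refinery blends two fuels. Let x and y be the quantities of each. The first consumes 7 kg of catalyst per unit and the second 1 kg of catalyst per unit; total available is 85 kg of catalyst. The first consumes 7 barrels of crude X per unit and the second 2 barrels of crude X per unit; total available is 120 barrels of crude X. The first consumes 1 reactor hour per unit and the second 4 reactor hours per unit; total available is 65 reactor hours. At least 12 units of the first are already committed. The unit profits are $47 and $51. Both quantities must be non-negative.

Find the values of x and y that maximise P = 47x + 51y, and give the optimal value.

Extreme points and P = 47x + 51y:
  (85/7, 0) → P = 3995/7
  (12, 0) → P = 564
  (12, 1) → P = 615

At the optimal vertex, 7x + y = 85 and x = 12.
Solving simultaneously gives x = 12, y = 1.

x = 12, y = 1, maximum P = 615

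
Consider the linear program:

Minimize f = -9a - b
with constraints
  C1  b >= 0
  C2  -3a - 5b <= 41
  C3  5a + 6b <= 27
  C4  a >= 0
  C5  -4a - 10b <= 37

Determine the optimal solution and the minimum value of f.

a = 27/5, b = 0, minimum f = -243/5

Corner points and f = -9a - b:
  (27/5, 0) → f = -243/5
  (0, 0) → f = 0
  (0, 9/2) → f = -9/2

The binding constraints are b = 0 and 5a + 6b = 27.
Solving simultaneously gives a = 27/5, b = 0.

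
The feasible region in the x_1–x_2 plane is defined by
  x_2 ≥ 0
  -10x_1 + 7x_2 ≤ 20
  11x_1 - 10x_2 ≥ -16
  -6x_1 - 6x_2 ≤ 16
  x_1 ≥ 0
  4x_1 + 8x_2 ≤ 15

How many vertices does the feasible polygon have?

4

Of the 15 pairwise boundary intersections, those satisfying every inequality are:
  (0, 0)
  (15/4, 0)
  (0, 8/5)
  (11/64, 229/128)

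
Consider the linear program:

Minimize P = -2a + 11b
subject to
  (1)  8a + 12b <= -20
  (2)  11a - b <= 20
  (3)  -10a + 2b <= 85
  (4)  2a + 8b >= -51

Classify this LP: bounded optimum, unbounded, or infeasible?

Feasible corners and P = -2a + 11b:
  (11/7, -19/7) → P = -33
  (-265/34, 60/17) → P = 925/17
  (109/90, -601/90) → P = -6829/90
  (-391/42, -85/21) → P = -544/21
The feasible region has finitely many vertices and no improving ray; the minimum is -6829/90 at (109/90, -601/90).

bounded optimum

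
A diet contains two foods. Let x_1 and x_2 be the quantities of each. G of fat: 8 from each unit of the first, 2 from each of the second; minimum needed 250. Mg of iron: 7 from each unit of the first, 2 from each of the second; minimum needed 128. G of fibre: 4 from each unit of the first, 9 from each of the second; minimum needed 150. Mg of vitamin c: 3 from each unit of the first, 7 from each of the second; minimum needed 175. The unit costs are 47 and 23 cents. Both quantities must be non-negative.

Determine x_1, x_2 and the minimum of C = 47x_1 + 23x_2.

x_1 = 28, x_2 = 13, minimum C = 1615

Extreme points and C = 47x_1 + 23x_2:
  (0, 125) → C = 2875
  (175/3, 0) → C = 8225/3
  (28, 13) → C = 1615
The feasible region is unbounded (it extends along (0, 1), (1, 0)), but C strictly increases along every unbounded feasible direction, so there is no improving ray and the minimum is attained at a vertex.

At the optimal vertex, 8x_1 + 2x_2 = 250 and 3x_1 + 7x_2 = 175.
Solving simultaneously gives x_1 = 28, x_2 = 13.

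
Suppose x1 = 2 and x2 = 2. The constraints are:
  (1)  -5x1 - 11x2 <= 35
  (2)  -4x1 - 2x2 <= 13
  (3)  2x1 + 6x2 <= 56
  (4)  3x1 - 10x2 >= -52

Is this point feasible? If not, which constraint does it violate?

feasible

(1): -32 ≤ 35 ✓
(2): -12 ≤ 13 ✓
(3): 16 ≤ 56 ✓
(4): -14 ≥ -52 ✓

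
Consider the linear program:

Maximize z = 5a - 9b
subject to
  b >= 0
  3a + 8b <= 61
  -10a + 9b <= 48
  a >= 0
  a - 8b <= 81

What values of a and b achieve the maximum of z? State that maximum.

a = 61/3, b = 0, maximum z = 305/3

Feasible corners and z = 5a - 9b:
  (61/3, 0) → z = 305/3
  (0, 0) → z = 0
  (165/107, 754/107) → z = -5961/107
  (0, 16/3) → z = -48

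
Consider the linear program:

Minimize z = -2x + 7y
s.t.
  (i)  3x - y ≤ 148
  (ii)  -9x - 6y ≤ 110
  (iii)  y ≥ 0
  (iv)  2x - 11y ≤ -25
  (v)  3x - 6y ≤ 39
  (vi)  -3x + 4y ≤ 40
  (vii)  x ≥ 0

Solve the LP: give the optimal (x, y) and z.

x = 193/7, y = 51/7, minimum z = -29/7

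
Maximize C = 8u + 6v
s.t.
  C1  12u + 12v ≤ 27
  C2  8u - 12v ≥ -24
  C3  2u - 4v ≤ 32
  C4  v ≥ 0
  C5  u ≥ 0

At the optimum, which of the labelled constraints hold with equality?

C1 and C4

Feasible corners and C = 8u + 6v:
  (3/20, 21/10) → C = 69/5
  (9/4, 0) → C = 18
  (0, 2) → C = 12
  (0, 0) → C = 0

The maximum is at (9/4, 0). Substituting into each constraint, equality holds for C1 and C4; the remaining constraints have slack.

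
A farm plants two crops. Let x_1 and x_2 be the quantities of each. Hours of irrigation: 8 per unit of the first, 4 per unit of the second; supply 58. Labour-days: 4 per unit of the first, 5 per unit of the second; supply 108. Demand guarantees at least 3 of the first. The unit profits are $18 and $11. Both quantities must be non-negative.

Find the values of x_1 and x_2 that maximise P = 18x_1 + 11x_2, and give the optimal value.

x_1 = 3, x_2 = 17/2, maximum P = 295/2

Corner points and P = 18x_1 + 11x_2:
  (29/4, 0) → P = 261/2
  (3, 0) → P = 54
  (3, 17/2) → P = 295/2

The optimum lies where 8x_1 + 4x_2 = 58 and x_1 = 3.
Solving simultaneously gives x_1 = 3, x_2 = 17/2.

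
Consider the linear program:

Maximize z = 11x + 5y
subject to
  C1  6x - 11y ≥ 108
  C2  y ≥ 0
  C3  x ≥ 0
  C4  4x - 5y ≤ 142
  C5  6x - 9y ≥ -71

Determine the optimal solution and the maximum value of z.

x = 73, y = 30, maximum z = 953

Vertices and z = 11x + 5y:
  (18, 0) → z = 198
  (73, 30) → z = 953
  (71/2, 0) → z = 781/2

The optimum lies where 6x - 11y = 108 and 4x - 5y = 142.
Solving simultaneously gives x = 73, y = 30.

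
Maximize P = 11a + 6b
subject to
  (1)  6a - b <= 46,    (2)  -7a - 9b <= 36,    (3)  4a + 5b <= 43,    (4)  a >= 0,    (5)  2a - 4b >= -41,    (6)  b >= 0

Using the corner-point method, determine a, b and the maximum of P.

a = 273/34, b = 37/17, maximum P = 3447/34

Extreme points and P = 11a + 6b:
  (273/34, 37/17) → P = 3447/34
  (23/3, 0) → P = 253/3
  (0, 43/5) → P = 258/5
  (0, 0) → P = 0

The binding constraints are 6a - b = 46 and 4a + 5b = 43.
Solving simultaneously gives a = 273/34, b = 37/17.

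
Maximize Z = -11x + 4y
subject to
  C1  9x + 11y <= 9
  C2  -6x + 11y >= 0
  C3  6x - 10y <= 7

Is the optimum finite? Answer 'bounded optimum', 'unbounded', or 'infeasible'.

From the feasible point (3/5, 18/55), moving in the direction (-11, -6) keeps every constraint satisfied while Z increases without bound.

unbounded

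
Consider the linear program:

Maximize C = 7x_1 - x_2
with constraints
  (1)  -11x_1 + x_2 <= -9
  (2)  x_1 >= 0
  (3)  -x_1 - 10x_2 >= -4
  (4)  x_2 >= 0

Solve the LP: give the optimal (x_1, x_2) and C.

x_1 = 4, x_2 = 0, maximum C = 28

Extreme points and C = 7x_1 - x_2:
  (94/111, 35/111) → C = 623/111
  (9/11, 0) → C = 63/11
  (4, 0) → C = 28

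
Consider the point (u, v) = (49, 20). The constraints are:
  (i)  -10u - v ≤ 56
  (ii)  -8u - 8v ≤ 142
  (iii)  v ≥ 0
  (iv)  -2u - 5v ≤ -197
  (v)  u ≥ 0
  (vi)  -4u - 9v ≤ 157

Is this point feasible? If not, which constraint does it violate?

(i): -510 ≤ 56 ✓
(ii): -552 ≤ 142 ✓
(iii): 20 ≥ 0 ✓
(iv): -198 ≤ -197 ✓
(v): 49 ≥ 0 ✓
(vi): -376 ≤ 157 ✓

feasible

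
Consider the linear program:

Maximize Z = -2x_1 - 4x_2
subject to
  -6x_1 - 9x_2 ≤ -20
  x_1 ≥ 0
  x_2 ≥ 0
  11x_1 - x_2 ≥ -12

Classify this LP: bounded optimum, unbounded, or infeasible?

Feasible corners and Z = -2x_1 - 4x_2:
  (0, 20/9) → Z = -80/9
  (10/3, 0) → Z = -20/3
  (0, 12) → Z = -48
The feasible region has finitely many vertices and no improving ray; the maximum is -20/3 at (10/3, 0).

bounded optimum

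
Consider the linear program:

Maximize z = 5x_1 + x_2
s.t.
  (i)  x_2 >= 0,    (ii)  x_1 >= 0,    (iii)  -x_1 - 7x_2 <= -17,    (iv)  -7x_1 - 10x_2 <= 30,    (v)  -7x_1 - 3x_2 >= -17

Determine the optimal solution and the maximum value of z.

Corner points and z = 5x_1 + x_2:
  (0, 17/7) → z = 17/7
  (0, 17/3) → z = 17/3
  (34/23, 51/23) → z = 221/23

The optimum lies where -x_1 - 7x_2 = -17 and -7x_1 - 3x_2 = -17.
Solving simultaneously gives x_1 = 34/23, x_2 = 51/23.

x_1 = 34/23, x_2 = 51/23, maximum z = 221/23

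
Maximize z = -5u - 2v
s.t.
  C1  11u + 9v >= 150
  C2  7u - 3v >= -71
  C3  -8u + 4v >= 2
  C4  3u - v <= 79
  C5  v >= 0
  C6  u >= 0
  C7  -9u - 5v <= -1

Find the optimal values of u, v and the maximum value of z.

Corner points and z = -5u - 2v:
  (291/58, 611/58) → z = -2677/58
  (0, 50/3) → z = -100/3
  (154, 383) → z = -1536
  (0, 71/3) → z = -142/3
  (159/2, 319/2) → z = -1433/2

The binding constraints are 11u + 9v = 150 and u = 0.
Solving simultaneously gives u = 0, v = 50/3.

u = 0, v = 50/3, maximum z = -100/3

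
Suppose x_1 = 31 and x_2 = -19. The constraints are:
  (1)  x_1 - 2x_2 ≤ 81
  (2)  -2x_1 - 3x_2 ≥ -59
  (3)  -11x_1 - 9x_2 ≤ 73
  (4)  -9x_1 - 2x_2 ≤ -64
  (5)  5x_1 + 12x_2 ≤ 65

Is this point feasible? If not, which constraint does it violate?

(1): 69 ≤ 81 ✓
(2): -5 ≥ -59 ✓
(3): -170 ≤ 73 ✓
(4): -241 ≤ -64 ✓
(5): -73 ≤ 65 ✓

feasible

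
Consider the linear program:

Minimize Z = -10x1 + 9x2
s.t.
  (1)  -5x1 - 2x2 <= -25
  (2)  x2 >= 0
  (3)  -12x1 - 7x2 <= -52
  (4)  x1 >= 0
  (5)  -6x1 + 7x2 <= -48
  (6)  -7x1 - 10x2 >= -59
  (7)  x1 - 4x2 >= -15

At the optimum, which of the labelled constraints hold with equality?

(2) and (6)

Corner points and Z = -10x1 + 9x2:
  (8, 0) → Z = -80
  (59/7, 0) → Z = -590/7
  (893/109, 18/109) → Z = -8768/109

The minimum is at (59/7, 0). Substituting into each constraint, equality holds for (2) and (6); the remaining constraints have slack.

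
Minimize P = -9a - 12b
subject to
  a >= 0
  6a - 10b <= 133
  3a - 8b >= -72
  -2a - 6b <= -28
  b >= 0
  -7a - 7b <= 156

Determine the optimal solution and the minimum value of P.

Corner points and P = -9a - 12b:
  (0, 9) → P = -108
  (0, 14/3) → P = -56
  (892/9, 277/6) → P = -1446
  (133/6, 0) → P = -399/2
  (14, 0) → P = -126

a = 892/9, b = 277/6, minimum P = -1446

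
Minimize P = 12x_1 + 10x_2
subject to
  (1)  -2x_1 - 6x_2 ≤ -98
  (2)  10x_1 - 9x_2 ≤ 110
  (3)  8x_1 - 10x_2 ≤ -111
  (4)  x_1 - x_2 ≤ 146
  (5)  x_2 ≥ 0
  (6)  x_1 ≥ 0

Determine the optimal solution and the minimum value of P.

x_1 = 0, x_2 = 49/3, minimum P = 490/3

Vertices and P = 12x_1 + 10x_2:
  (157/34, 503/34) → P = 3457/17
  (0, 49/3) → P = 490/3
  (2099/28, 995/14) → P = 11272/7
The feasible region is unbounded (it extends along (9, 10), (0, 1)), but P strictly increases along every unbounded feasible direction, so there is no improving ray and the minimum is attained at a vertex.

The binding constraints are -2x_1 - 6x_2 = -98 and x_1 = 0.
Solving simultaneously gives x_1 = 0, x_2 = 49/3.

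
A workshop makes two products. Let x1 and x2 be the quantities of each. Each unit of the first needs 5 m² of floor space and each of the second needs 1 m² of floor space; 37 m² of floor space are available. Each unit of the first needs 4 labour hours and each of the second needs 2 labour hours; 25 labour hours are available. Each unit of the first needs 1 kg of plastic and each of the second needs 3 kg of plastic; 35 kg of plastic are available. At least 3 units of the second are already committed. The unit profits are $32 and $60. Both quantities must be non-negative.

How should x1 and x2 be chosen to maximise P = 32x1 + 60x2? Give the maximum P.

Vertices and P = 32x1 + 60x2:
  (0, 35/3) → P = 700
  (0, 3) → P = 180
  (1/2, 23/2) → P = 706
  (19/4, 3) → P = 332

x1 = 1/2, x2 = 23/2, maximum P = 706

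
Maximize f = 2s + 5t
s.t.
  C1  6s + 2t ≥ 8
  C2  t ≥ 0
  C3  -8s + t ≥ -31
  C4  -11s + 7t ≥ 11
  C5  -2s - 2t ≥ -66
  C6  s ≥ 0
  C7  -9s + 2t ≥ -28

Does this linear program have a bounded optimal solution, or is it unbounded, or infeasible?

bounded optimum

Extreme points and f = 2s + 5t:
  (17/32, 77/32) → f = 419/32
  (0, 4) → f = 20
  (76/15, 143/15) → f = 289/5
  (64/9, 233/9) → f = 431/3
  (0, 33) → f = 165
The feasible region has finitely many vertices and no improving ray; the maximum is 165 at (0, 33).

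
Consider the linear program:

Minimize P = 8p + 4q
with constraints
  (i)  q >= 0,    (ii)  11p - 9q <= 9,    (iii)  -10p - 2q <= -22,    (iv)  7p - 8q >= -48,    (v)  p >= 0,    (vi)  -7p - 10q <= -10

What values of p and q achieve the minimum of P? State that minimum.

p = 27/14, q = 19/14, minimum P = 146/7

Corner points and P = 8p + 4q:
  (27/14, 19/14) → P = 146/7
  (504/25, 591/25) → P = 6396/25
  (40/47, 317/47) → P = 1588/47

The binding constraints are 11p - 9q = 9 and -10p - 2q = -22.
Solving simultaneously gives p = 27/14, q = 19/14.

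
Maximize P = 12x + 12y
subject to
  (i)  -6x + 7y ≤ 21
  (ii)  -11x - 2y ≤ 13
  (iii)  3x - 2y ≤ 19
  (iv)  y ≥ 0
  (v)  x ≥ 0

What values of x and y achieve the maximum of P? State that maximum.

Extreme points and P = 12x + 12y:
  (175/9, 59/3) → P = 1408/3
  (0, 3) → P = 36
  (19/3, 0) → P = 76
  (0, 0) → P = 0

At the optimal vertex, -6x + 7y = 21 and 3x - 2y = 19.
Solving simultaneously gives x = 175/9, y = 59/3.

x = 175/9, y = 59/3, maximum P = 1408/3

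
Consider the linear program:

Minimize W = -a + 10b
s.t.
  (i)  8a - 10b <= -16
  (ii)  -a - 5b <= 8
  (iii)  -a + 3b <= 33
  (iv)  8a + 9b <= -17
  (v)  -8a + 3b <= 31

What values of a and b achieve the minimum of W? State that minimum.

Corner points and W = -a + 10b:
  (-16/5, -24/25) → W = -32/5
  (-157/76, -1/19) → W = 117/76
  (-179/43, -33/43) → W = -151/43
  (-55/16, 7/6) → W = 725/48

a = -16/5, b = -24/25, minimum W = -32/5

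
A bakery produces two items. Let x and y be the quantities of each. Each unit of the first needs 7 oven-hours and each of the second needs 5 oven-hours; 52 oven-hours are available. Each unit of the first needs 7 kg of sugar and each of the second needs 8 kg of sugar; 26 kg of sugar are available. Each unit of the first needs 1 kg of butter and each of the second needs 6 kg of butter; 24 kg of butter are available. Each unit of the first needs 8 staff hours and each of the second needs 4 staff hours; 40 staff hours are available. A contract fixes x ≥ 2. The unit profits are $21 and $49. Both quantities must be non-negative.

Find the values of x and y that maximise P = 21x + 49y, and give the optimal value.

The binding constraints are 7x + 8y = 26 and x = 2.
Solving simultaneously gives x = 2, y = 3/2.

x = 2, y = 3/2, maximum P = 231/2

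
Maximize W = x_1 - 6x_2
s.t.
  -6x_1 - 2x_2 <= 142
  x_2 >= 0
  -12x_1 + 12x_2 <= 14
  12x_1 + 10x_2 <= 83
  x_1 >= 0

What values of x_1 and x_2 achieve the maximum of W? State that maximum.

x_1 = 83/12, x_2 = 0, maximum W = 83/12

Vertices and W = x_1 - 6x_2:
  (83/12, 0) → W = 83/12
  (0, 0) → W = 0
  (107/33, 97/22) → W = -766/33
  (0, 7/6) → W = -7

The optimum lies where x_2 = 0 and 12x_1 + 10x_2 = 83.
Solving simultaneously gives x_1 = 83/12, x_2 = 0.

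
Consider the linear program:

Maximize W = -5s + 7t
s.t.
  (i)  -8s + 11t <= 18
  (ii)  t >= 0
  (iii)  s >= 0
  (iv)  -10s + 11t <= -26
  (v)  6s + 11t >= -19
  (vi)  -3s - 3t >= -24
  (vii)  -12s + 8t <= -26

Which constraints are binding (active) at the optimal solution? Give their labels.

Extreme points and W = -5s + 7t:
  (13/5, 0) → W = -13
  (8, 0) → W = -40
  (38/7, 18/7) → W = -64/7

The maximum is at (38/7, 18/7). Substituting into each constraint, equality holds for (iv) and (vi); the remaining constraints have slack.

(iv) and (vi)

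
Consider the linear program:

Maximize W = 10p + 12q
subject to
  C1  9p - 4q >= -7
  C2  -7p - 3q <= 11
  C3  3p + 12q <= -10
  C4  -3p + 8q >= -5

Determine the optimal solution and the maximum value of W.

Vertices and W = 10p + 12q:
  (-13/11, -10/11) → W = -250/11
  (-31/30, -23/40) → W = -517/30
  (-73/65, -68/65) → W = -1546/65
  (-1/3, -3/4) → W = -37/3

The binding constraints are 3p + 12q = -10 and -3p + 8q = -5.
Solving simultaneously gives p = -1/3, q = -3/4.

p = -1/3, q = -3/4, maximum W = -37/3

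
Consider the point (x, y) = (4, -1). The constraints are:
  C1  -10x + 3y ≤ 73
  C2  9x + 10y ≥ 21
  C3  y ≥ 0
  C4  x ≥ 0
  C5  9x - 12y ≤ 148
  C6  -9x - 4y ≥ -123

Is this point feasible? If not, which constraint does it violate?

Constraint C3: y = -1, which is not ≥ 0. All other constraints are satisfied.

not feasible — violates C3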